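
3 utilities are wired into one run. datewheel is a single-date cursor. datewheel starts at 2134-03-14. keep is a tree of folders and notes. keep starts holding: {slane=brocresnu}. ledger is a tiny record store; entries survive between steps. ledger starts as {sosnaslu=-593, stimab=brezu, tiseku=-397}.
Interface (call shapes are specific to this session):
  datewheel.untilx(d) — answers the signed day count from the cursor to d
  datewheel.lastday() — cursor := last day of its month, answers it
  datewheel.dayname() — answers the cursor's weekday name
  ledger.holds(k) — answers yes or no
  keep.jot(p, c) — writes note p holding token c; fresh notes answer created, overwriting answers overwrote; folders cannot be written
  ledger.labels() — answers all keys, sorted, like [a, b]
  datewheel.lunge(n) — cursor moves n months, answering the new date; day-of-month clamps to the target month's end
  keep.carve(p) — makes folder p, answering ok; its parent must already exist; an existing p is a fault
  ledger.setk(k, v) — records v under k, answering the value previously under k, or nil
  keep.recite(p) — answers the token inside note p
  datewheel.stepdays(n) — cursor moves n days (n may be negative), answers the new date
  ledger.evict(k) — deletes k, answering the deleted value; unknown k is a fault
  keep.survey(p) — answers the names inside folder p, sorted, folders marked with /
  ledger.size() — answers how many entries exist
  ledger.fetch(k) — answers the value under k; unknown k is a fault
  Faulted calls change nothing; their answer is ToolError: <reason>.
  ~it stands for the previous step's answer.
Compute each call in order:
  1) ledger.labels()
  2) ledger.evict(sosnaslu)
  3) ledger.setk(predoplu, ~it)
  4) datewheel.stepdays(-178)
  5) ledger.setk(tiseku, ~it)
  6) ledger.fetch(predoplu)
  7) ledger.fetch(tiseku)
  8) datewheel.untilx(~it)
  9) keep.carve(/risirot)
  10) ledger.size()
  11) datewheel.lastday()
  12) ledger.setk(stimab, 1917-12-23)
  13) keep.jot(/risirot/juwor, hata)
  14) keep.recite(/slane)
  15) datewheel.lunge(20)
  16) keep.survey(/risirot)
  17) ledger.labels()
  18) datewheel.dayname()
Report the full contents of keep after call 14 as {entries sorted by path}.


Answer: {risirot/, risirot/juwor=hata, slane=brocresnu}

Derivation:
-- labels() -> [sosnaslu, stimab, tiseku]
-- evict(k: sosnaslu) -> -593
-- setk(k: predoplu, v: ~it) -> nil
-- stepdays(n: -178) -> 2133-09-17
-- setk(k: tiseku, v: ~it) -> -397
-- fetch(k: predoplu) -> -593
-- fetch(k: tiseku) -> 2133-09-17
-- untilx(d: ~it) -> 0
-- carve(p: /risirot) -> ok
-- size() -> 3
-- lastday() -> 2133-09-30
-- setk(k: stimab, v: 1917-12-23) -> brezu
-- jot(p: /risirot/juwor, c: hata) -> created
-- recite(p: /slane) -> brocresnu
-- lunge(n: 20) -> 2135-05-30
-- survey(p: /risirot) -> [juwor]
-- labels() -> [predoplu, stimab, tiseku]
-- dayname() -> Monday


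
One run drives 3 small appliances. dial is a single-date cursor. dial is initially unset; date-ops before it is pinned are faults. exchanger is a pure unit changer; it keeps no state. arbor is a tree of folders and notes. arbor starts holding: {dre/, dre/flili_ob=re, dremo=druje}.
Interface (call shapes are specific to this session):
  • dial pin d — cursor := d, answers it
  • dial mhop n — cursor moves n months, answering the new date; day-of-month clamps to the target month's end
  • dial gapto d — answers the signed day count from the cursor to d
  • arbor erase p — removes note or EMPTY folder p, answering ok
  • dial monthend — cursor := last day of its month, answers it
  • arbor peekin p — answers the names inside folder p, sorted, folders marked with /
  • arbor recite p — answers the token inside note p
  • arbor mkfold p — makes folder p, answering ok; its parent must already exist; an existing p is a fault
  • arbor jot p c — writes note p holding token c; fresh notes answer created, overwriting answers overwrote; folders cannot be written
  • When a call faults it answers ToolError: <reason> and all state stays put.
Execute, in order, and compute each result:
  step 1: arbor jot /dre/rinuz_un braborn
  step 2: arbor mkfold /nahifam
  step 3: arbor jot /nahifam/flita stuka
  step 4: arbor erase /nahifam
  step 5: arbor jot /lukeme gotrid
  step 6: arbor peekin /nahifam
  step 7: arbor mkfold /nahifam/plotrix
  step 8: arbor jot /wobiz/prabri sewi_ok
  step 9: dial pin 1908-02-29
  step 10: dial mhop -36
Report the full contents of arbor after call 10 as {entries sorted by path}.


;; arbor jot(p: /dre/rinuz_un, c: braborn) ~> created
;; arbor mkfold(p: /nahifam) ~> ok
;; arbor jot(p: /nahifam/flita, c: stuka) ~> created
;; arbor erase(p: /nahifam) ~> ToolError: not empty
;; arbor jot(p: /lukeme, c: gotrid) ~> created
;; arbor peekin(p: /nahifam) ~> [flita]
;; arbor mkfold(p: /nahifam/plotrix) ~> ok
;; arbor jot(p: /wobiz/prabri, c: sewi_ok) ~> ToolError: no parent
;; dial pin(d: 1908-02-29) ~> 1908-02-29
;; dial mhop(n: -36) ~> 1905-02-28

Answer: {dre/, dre/flili_ob=re, dre/rinuz_un=braborn, dremo=druje, lukeme=gotrid, nahifam/, nahifam/flita=stuka, nahifam/plotrix/}


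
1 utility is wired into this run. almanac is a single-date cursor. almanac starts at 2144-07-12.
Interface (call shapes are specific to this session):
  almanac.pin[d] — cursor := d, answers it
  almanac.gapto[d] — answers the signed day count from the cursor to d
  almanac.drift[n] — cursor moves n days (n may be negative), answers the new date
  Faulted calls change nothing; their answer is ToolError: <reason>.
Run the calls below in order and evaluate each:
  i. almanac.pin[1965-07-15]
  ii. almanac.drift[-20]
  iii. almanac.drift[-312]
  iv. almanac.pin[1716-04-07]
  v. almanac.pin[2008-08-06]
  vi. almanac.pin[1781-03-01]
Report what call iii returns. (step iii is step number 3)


# 1. pin(d→1965-07-15) == 1965-07-15
# 2. drift(n→-20) == 1965-06-25
# 3. drift(n→-312) == 1964-08-17
# 4. pin(d→1716-04-07) == 1716-04-07
# 5. pin(d→2008-08-06) == 2008-08-06
# 6. pin(d→1781-03-01) == 1781-03-01

Answer: 1964-08-17


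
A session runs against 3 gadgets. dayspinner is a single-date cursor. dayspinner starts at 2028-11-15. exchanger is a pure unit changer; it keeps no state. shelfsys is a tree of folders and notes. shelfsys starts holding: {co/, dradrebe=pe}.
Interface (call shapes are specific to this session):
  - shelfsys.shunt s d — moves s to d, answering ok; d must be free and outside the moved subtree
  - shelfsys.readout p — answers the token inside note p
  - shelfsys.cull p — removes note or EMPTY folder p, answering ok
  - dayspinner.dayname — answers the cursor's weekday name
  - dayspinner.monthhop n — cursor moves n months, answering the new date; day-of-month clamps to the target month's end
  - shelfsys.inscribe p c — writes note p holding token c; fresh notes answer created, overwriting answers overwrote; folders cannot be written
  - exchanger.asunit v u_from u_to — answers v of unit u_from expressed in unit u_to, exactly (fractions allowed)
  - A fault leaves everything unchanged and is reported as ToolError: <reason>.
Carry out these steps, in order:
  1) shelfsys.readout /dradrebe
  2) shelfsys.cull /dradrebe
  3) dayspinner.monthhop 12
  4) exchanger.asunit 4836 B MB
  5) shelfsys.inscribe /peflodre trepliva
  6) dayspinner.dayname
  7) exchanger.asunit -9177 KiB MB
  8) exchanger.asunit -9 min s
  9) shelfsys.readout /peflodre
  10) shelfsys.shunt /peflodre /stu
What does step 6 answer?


Answer: Thursday

Derivation:
Next I call shelfsys.readout(p=/dradrebe), giving pe.
Now I run shelfsys.cull(p=/dradrebe), and get ok.
I invoke dayspinner.monthhop(n=12), and see 2029-11-15.
I invoke exchanger.asunit(v=4836, u_from=B, u_to=MB), → 1209/250000.
Now I run shelfsys.inscribe(p=/peflodre, c=trepliva), and see created.
Next I call dayspinner.dayname, and observe Thursday.
Calling exchanger.asunit(v=-9177, u_from=KiB, u_to=MB): -146832/15625.
Invoking exchanger.asunit(v=-9, u_from=min, u_to=s), and see -540.
I try shelfsys.readout(p=/peflodre), yielding trepliva.
Invoking shelfsys.shunt(s=/peflodre, d=/stu), giving ok.


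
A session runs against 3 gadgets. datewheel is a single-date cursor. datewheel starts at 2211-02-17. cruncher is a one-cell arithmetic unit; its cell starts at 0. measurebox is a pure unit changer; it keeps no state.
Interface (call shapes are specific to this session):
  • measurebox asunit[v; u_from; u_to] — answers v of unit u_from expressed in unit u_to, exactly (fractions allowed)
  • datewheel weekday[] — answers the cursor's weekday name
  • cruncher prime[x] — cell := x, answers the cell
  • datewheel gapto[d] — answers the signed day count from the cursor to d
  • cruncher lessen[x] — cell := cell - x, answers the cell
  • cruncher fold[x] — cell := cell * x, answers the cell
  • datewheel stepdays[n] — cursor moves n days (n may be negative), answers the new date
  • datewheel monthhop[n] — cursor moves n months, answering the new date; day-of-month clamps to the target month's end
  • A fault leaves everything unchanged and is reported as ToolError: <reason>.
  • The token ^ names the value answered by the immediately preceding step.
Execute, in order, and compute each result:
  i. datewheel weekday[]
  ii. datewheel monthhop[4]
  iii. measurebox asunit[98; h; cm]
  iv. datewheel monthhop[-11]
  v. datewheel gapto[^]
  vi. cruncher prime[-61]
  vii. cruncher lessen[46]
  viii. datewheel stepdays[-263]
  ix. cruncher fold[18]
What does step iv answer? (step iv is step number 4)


> datewheel weekday
:: Sunday
> datewheel monthhop n=4
:: 2211-06-17
> measurebox asunit v=98 u_from=h u_to=cm
:: ToolError: incompatible units
> datewheel monthhop n=-11
:: 2210-07-17
> datewheel gapto d=^
:: 0
> cruncher prime x=-61
:: -61
> cruncher lessen x=46
:: -107
> datewheel stepdays n=-263
:: 2209-10-27
> cruncher fold x=18
:: -1926

Answer: 2210-07-17


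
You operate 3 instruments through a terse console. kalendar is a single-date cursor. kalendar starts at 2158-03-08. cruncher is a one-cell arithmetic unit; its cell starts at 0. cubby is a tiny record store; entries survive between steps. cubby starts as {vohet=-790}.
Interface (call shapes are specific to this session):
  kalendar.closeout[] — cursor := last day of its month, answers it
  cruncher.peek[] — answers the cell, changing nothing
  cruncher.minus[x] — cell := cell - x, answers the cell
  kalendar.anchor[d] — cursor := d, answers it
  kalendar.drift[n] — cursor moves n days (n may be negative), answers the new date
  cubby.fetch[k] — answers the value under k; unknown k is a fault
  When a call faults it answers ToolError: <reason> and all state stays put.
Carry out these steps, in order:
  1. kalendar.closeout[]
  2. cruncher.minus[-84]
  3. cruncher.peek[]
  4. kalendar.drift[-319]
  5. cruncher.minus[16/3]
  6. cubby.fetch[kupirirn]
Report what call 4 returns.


Answer: 2157-05-16

Derivation:
! 1. kalendar.closeout() -> 2158-03-31
! 2. cruncher.minus(x=-84) -> 84
! 3. cruncher.peek() -> 84
! 4. kalendar.drift(n=-319) -> 2157-05-16
! 5. cruncher.minus(x=16/3) -> 236/3
! 6. cubby.fetch(k=kupirirn) -> ToolError: no such key kupirirn


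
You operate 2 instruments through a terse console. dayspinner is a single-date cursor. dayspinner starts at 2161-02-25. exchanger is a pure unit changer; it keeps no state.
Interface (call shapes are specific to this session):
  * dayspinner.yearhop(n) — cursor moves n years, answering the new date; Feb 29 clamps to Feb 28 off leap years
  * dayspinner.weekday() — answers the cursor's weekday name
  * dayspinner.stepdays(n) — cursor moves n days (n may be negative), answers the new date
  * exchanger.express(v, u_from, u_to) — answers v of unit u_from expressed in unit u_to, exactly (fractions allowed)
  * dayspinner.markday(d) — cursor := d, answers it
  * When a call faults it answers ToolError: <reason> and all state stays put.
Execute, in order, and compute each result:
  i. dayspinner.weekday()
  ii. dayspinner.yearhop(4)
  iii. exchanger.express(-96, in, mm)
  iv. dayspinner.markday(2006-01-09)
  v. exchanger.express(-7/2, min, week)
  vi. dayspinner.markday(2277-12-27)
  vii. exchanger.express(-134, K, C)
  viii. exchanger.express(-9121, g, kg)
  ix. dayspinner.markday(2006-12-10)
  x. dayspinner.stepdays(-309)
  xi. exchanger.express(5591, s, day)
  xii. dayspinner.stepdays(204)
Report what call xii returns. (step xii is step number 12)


Answer: 2006-08-27

Derivation:
>> dayspinner.weekday()
<< Wednesday
>> dayspinner.yearhop(n→4)
<< 2165-02-25
>> exchanger.express(v→-96, u_from→in, u_to→mm)
<< -12192/5
>> dayspinner.markday(d→2006-01-09)
<< 2006-01-09
>> exchanger.express(v→-7/2, u_from→min, u_to→week)
<< -1/2880
>> dayspinner.markday(d→2277-12-27)
<< 2277-12-27
>> exchanger.express(v→-134, u_from→K, u_to→C)
<< -8143/20
>> exchanger.express(v→-9121, u_from→g, u_to→kg)
<< -9121/1000
>> dayspinner.markday(d→2006-12-10)
<< 2006-12-10
>> dayspinner.stepdays(n→-309)
<< 2006-02-04
>> exchanger.express(v→5591, u_from→s, u_to→day)
<< 5591/86400
>> dayspinner.stepdays(n→204)
<< 2006-08-27


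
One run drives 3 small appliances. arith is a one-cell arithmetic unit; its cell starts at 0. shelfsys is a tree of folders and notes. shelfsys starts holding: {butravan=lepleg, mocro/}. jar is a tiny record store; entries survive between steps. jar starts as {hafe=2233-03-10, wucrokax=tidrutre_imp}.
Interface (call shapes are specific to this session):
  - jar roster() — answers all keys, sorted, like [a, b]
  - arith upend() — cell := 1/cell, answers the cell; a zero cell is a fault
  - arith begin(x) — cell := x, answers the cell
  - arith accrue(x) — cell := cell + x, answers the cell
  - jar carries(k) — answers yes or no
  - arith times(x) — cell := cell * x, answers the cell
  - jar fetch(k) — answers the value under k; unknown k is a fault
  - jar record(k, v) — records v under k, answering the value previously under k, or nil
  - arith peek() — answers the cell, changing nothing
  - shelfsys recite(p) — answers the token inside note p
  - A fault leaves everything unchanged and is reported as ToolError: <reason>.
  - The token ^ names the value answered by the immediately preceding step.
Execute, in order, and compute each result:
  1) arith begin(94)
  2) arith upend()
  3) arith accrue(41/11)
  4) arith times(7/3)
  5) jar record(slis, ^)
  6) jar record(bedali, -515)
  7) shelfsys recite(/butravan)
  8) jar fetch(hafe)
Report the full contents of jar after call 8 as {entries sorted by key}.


! arith begin(x→94) == 94
! arith upend() == 1/94
! arith accrue(x→41/11) == 3865/1034
! arith times(x→7/3) == 27055/3102
! jar record(k→slis, v→^) == nil
! jar record(k→bedali, v→-515) == nil
! shelfsys recite(p→/butravan) == lepleg
! jar fetch(k→hafe) == 2233-03-10

Answer: {bedali=-515, hafe=2233-03-10, slis=27055/3102, wucrokax=tidrutre_imp}


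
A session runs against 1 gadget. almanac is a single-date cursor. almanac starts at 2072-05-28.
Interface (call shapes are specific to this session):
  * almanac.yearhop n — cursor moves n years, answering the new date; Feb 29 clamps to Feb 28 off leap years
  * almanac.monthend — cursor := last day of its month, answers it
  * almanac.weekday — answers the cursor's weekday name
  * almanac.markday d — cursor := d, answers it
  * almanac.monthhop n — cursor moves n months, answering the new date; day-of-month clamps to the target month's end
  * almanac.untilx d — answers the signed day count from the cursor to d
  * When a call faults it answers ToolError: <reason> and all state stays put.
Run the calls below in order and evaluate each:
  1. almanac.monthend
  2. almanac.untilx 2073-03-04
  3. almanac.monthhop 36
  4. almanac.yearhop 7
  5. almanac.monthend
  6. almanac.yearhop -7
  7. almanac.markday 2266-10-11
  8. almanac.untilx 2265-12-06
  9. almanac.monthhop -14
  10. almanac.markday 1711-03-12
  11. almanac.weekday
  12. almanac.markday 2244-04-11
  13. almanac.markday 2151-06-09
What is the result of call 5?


Answer: 2082-05-31

Derivation:
Now I run almanac.monthend, and observe 2072-05-31.
Calling almanac.untilx passing d: 2073-03-04, and get 277.
I call almanac.monthhop passing n: 36, and see 2075-05-31.
I try almanac.yearhop passing n: 7, → 2082-05-31.
Calling almanac.monthend, and observe 2082-05-31.
Then almanac.yearhop passing n: -7, which returns 2075-05-31.
Invoking almanac.markday passing d: 2266-10-11, which returns 2266-10-11.
Then almanac.untilx passing d: 2265-12-06, and get -309.
Now I run almanac.monthhop passing n: -14, → 2265-08-11.
Using almanac.markday passing d: 1711-03-12, and observe 1711-03-12.
I call almanac.weekday, and see Thursday.
I try almanac.markday passing d: 2244-04-11, and observe 2244-04-11.
Next I call almanac.markday passing d: 2151-06-09, and get 2151-06-09.


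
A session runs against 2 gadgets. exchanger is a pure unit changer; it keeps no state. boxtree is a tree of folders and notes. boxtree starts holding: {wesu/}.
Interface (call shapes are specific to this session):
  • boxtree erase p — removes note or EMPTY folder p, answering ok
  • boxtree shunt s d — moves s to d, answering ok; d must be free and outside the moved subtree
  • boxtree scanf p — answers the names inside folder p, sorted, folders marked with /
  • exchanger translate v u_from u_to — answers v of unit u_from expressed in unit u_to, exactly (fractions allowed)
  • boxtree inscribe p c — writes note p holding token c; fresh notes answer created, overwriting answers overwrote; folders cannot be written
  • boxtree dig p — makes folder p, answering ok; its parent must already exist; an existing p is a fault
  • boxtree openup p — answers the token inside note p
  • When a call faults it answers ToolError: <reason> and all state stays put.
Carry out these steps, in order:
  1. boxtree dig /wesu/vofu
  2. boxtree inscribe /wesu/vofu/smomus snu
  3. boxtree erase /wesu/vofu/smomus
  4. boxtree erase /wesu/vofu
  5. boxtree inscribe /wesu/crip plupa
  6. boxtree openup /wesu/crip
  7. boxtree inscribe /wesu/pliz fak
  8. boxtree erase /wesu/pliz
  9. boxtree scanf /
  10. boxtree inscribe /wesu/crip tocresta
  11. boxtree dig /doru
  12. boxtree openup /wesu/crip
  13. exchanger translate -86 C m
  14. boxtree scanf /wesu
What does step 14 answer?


Answer: [crip]

Derivation:
Calling boxtree dig with p→/wesu/vofu, giving ok.
Calling boxtree inscribe with p→/wesu/vofu/smomus, c→snu, → created.
I try boxtree erase with p→/wesu/vofu/smomus, and observe ok.
Calling boxtree erase with p→/wesu/vofu, → ok.
Calling boxtree inscribe with p→/wesu/crip, c→plupa, giving created.
Calling boxtree openup with p→/wesu/crip, and get plupa.
Invoking boxtree inscribe with p→/wesu/pliz, c→fak, yielding created.
Now I run boxtree erase with p→/wesu/pliz, and get ok.
I invoke boxtree scanf with p→/, and see [wesu/].
Using boxtree inscribe with p→/wesu/crip, c→tocresta, and see overwrote.
Calling boxtree dig with p→/doru, — result: ok.
Then boxtree openup with p→/wesu/crip, and get tocresta.
Calling exchanger translate with v→-86, u_from→C, u_to→m, giving ToolError: incompatible units.
I call boxtree scanf with p→/wesu, and observe [crip].


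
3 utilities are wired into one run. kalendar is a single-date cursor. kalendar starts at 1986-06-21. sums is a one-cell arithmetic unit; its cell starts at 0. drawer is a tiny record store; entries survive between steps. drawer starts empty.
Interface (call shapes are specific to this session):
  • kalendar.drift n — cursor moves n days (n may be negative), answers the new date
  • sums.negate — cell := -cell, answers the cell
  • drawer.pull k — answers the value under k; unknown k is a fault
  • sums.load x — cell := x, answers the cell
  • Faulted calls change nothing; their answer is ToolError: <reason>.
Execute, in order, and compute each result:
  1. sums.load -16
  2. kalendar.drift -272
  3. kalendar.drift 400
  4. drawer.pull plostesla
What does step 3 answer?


Answer: 1986-10-27

Derivation:
! load(x→-16) : -16
! drift(n→-272) : 1985-09-22
! drift(n→400) : 1986-10-27
! pull(k→plostesla) : ToolError: no such key plostesla


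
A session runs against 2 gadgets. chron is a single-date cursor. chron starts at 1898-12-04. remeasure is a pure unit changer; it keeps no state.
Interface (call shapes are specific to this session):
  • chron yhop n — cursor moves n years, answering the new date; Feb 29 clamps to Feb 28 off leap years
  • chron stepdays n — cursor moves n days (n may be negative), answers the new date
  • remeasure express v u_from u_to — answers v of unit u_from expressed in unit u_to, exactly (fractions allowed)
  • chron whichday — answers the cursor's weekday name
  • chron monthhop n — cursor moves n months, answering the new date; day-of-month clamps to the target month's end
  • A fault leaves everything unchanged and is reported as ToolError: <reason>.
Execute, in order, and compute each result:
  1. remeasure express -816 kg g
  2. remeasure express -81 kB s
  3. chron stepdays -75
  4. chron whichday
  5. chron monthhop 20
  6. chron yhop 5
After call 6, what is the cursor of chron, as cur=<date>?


Answer: cur=1905-05-20

Derivation:
// remeasure express(v: -816, u_from: kg, u_to: g) ~> -816000
// remeasure express(v: -81, u_from: kB, u_to: s) ~> ToolError: incompatible units
// chron stepdays(n: -75) ~> 1898-09-20
// chron whichday() ~> Tuesday
// chron monthhop(n: 20) ~> 1900-05-20
// chron yhop(n: 5) ~> 1905-05-20


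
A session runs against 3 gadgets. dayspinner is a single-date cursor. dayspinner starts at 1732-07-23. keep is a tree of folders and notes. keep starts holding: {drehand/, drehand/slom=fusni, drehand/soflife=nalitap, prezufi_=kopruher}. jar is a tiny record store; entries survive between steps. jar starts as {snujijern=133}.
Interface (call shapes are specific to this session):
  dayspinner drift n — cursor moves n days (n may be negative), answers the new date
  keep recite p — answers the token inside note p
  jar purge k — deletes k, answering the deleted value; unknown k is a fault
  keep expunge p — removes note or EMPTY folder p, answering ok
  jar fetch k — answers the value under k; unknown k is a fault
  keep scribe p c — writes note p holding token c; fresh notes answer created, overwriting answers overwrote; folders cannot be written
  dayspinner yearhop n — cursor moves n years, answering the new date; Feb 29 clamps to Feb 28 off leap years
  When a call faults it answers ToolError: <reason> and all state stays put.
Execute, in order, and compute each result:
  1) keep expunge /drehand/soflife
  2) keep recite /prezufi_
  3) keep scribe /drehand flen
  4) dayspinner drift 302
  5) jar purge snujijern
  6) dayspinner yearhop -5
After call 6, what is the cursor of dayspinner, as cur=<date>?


Answer: cur=1728-05-21

Derivation:
[in] keep expunge /drehand/soflife
[out] ok
[in] keep recite /prezufi_
[out] kopruher
[in] keep scribe /drehand flen
[out] ToolError: is a directory
[in] dayspinner drift 302
[out] 1733-05-21
[in] jar purge snujijern
[out] 133
[in] dayspinner yearhop -5
[out] 1728-05-21


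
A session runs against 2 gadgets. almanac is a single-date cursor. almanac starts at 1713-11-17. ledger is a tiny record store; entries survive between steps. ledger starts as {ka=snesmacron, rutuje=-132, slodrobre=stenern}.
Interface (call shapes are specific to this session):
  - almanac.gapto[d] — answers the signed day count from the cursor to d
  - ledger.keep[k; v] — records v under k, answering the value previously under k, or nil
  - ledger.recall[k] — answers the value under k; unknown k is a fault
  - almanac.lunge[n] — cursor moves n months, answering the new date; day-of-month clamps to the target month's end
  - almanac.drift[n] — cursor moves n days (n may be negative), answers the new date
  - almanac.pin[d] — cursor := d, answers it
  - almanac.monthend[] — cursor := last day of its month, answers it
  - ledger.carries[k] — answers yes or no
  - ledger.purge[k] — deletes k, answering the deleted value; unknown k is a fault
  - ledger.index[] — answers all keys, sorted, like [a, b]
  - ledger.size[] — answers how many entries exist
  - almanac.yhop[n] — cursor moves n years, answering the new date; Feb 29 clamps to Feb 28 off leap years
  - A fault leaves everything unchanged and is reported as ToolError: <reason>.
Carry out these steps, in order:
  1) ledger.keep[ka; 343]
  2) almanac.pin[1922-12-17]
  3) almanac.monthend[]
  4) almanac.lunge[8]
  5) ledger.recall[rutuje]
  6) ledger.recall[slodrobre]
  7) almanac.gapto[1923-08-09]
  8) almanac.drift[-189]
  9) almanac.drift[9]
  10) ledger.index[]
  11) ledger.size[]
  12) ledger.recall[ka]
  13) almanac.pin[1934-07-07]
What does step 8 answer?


Answer: 1923-02-23

Derivation:
>> ledger.keep(k=ka, v=343)
<< snesmacron
>> almanac.pin(d=1922-12-17)
<< 1922-12-17
>> almanac.monthend()
<< 1922-12-31
>> almanac.lunge(n=8)
<< 1923-08-31
>> ledger.recall(k=rutuje)
<< -132
>> ledger.recall(k=slodrobre)
<< stenern
>> almanac.gapto(d=1923-08-09)
<< -22
>> almanac.drift(n=-189)
<< 1923-02-23
>> almanac.drift(n=9)
<< 1923-03-04
>> ledger.index()
<< [ka, rutuje, slodrobre]
>> ledger.size()
<< 3
>> ledger.recall(k=ka)
<< 343
>> almanac.pin(d=1934-07-07)
<< 1934-07-07


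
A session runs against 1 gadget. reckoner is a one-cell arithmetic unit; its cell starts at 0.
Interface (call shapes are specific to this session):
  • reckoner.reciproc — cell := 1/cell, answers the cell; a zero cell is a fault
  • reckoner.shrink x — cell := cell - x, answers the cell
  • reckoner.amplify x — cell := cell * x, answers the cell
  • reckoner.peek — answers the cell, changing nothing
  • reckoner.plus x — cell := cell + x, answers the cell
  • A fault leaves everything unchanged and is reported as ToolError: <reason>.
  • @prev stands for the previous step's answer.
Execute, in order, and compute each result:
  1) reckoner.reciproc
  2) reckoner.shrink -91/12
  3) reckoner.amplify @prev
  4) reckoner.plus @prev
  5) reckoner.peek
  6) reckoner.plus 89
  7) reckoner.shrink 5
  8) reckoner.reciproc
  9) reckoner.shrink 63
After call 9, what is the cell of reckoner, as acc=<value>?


-> reckoner.reciproc()
<- ToolError: reciprocal of zero
-> reckoner.shrink(x: -91/12)
<- 91/12
-> reckoner.amplify(x: @prev)
<- 8281/144
-> reckoner.plus(x: @prev)
<- 8281/72
-> reckoner.peek()
<- 8281/72
-> reckoner.plus(x: 89)
<- 14689/72
-> reckoner.shrink(x: 5)
<- 14329/72
-> reckoner.reciproc()
<- 72/14329
-> reckoner.shrink(x: 63)
<- -902655/14329

Answer: acc=-902655/14329


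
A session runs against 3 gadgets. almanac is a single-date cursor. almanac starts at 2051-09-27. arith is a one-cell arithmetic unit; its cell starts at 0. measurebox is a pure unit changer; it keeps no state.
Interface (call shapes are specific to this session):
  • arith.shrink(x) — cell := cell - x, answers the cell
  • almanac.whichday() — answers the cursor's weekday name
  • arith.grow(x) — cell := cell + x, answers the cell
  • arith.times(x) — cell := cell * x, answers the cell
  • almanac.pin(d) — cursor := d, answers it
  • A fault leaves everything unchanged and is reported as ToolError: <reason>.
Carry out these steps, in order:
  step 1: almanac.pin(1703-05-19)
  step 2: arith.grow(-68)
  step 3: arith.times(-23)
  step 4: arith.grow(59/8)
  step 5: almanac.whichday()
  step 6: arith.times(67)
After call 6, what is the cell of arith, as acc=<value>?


Answer: acc=842257/8

Derivation:
> almanac.pin d='1703-05-19'
  1703-05-19
> arith.grow x='-68'
  -68
> arith.times x='-23'
  1564
> arith.grow x='59/8'
  12571/8
> almanac.whichday
  Saturday
> arith.times x='67'
  842257/8


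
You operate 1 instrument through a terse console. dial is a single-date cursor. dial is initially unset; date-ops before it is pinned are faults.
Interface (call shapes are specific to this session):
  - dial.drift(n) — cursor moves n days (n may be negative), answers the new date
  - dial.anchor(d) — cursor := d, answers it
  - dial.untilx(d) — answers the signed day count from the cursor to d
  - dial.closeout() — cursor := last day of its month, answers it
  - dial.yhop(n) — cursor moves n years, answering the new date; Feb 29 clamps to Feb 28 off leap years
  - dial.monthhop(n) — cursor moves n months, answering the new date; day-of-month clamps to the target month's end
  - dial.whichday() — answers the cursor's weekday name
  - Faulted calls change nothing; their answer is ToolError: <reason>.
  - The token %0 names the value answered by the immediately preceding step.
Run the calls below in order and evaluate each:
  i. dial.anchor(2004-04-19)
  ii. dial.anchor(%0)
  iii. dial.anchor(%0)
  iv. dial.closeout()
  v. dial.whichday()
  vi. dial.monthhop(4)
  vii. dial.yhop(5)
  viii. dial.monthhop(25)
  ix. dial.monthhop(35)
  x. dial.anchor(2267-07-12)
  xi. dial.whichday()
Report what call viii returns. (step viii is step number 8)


Answer: 2011-09-30

Derivation:
Next I call dial.anchor with d='2004-04-19', and see 2004-04-19.
I use dial.anchor with d='%0', which returns 2004-04-19.
I try dial.anchor with d='%0', and get 2004-04-19.
I try dial.closeout(), and see 2004-04-30.
I use dial.whichday, giving Friday.
Now I run dial.monthhop with n='4', which returns 2004-08-30.
Calling dial.yhop with n='5', — result: 2009-08-30.
Invoking dial.monthhop with n='25': 2011-09-30.
Using dial.monthhop with n='35', which returns 2014-08-30.
I try dial.anchor with d='2267-07-12', and get 2267-07-12.
Invoking dial.whichday, which returns Friday.


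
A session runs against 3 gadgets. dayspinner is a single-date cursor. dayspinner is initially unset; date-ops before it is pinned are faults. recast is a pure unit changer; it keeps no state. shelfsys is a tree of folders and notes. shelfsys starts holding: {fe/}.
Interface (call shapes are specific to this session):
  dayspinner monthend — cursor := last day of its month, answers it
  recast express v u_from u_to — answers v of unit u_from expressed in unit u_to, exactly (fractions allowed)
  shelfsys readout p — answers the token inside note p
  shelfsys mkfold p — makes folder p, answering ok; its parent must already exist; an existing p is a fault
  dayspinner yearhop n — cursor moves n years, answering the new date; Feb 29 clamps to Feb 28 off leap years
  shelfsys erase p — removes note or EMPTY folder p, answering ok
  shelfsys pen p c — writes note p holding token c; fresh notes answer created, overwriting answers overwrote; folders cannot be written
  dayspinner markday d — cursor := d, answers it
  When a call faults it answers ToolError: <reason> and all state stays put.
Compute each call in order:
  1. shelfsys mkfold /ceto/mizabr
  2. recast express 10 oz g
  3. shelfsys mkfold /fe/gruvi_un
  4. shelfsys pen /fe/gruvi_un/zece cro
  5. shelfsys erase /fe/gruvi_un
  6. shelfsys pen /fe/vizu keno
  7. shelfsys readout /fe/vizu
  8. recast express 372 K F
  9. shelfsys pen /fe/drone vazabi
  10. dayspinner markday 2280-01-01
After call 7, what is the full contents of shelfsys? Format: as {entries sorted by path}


~$ shelfsys mkfold p→/ceto/mizabr
  ToolError: no parent
~$ recast express v→10 u_from→oz u_to→g
  45359237/160000
~$ shelfsys mkfold p→/fe/gruvi_un
  ok
~$ shelfsys pen p→/fe/gruvi_un/zece c→cro
  created
~$ shelfsys erase p→/fe/gruvi_un
  ToolError: not empty
~$ shelfsys pen p→/fe/vizu c→keno
  created
~$ shelfsys readout p→/fe/vizu
  keno
~$ recast express v→372 u_from→K u_to→F
  20993/100
~$ shelfsys pen p→/fe/drone c→vazabi
  created
~$ dayspinner markday d→2280-01-01
  2280-01-01

Answer: {fe/, fe/gruvi_un/, fe/gruvi_un/zece=cro, fe/vizu=keno}


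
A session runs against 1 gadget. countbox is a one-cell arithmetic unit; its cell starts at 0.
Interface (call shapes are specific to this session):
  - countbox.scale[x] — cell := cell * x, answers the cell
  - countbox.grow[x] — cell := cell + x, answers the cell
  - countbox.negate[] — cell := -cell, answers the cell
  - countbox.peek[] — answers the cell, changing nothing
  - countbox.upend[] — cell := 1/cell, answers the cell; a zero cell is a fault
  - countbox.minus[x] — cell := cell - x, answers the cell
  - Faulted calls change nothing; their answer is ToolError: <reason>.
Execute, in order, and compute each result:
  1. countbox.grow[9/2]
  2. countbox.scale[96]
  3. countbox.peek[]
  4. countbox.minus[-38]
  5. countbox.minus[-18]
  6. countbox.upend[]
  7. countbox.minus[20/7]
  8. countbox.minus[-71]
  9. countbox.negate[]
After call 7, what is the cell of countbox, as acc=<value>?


! countbox.grow(x=9/2) => 9/2
! countbox.scale(x=96) => 432
! countbox.peek() => 432
! countbox.minus(x=-38) => 470
! countbox.minus(x=-18) => 488
! countbox.upend() => 1/488
! countbox.minus(x=20/7) => -9753/3416
! countbox.minus(x=-71) => 232783/3416
! countbox.negate() => -232783/3416

Answer: acc=-9753/3416


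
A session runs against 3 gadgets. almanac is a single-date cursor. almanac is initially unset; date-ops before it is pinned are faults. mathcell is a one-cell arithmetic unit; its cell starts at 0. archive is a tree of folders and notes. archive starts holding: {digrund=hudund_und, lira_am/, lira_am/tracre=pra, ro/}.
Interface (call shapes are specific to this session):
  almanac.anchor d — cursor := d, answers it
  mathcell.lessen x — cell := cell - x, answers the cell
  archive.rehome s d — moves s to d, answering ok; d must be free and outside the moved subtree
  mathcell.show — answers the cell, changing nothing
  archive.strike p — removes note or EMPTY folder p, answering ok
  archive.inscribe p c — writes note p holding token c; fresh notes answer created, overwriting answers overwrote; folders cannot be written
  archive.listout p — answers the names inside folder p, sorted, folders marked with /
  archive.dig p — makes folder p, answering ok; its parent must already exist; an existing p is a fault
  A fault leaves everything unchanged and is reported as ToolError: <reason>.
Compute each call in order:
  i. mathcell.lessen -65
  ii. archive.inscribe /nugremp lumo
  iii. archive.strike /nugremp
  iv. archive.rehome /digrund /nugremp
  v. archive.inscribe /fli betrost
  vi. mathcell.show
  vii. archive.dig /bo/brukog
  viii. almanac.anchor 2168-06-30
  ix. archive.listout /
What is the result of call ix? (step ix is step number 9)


Answer: [fli, lira_am/, nugremp, ro/]

Derivation:
>> lessen(x→-65)
<< 65
>> inscribe(p→/nugremp, c→lumo)
<< created
>> strike(p→/nugremp)
<< ok
>> rehome(s→/digrund, d→/nugremp)
<< ok
>> inscribe(p→/fli, c→betrost)
<< created
>> show()
<< 65
>> dig(p→/bo/brukog)
<< ToolError: no parent
>> anchor(d→2168-06-30)
<< 2168-06-30
>> listout(p→/)
<< [fli, lira_am/, nugremp, ro/]


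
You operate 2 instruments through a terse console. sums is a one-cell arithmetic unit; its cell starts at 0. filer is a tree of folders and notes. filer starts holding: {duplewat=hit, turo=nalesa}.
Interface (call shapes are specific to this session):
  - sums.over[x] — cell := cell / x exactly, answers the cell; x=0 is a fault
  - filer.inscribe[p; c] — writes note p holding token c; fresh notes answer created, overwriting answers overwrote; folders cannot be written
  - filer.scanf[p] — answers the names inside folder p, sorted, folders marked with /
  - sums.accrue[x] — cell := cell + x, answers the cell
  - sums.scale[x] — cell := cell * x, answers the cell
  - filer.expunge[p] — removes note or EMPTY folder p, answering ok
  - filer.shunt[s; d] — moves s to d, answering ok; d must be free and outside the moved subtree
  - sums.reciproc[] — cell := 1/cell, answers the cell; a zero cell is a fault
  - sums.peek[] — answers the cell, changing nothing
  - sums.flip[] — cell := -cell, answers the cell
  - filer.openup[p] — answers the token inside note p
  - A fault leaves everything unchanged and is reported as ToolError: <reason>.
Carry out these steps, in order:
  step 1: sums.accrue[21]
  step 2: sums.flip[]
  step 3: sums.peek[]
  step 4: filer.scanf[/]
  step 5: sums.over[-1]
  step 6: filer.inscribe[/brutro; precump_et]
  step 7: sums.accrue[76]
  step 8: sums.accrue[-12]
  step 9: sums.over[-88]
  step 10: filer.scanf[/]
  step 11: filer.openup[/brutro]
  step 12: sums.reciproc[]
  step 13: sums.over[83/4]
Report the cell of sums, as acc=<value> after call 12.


> sums.accrue x=21
[out] 21
> sums.flip
[out] -21
> sums.peek
[out] -21
> filer.scanf p=/
[out] [duplewat, turo]
> sums.over x=-1
[out] 21
> filer.inscribe p=/brutro c=precump_et
[out] created
> sums.accrue x=76
[out] 97
> sums.accrue x=-12
[out] 85
> sums.over x=-88
[out] -85/88
> filer.scanf p=/
[out] [brutro, duplewat, turo]
> filer.openup p=/brutro
[out] precump_et
> sums.reciproc
[out] -88/85
> sums.over x=83/4
[out] -352/7055

Answer: acc=-88/85


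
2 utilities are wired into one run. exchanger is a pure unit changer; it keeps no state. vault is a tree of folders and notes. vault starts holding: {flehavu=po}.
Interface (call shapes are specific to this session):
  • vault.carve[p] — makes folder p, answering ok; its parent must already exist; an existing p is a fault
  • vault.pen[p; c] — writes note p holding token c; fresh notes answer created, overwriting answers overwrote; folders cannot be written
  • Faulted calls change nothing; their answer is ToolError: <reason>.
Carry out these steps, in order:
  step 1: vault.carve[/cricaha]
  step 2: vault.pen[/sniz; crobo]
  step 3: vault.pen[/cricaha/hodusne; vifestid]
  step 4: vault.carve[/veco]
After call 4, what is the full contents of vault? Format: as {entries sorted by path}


~$ vault.carve p: /cricaha
= ok
~$ vault.pen p: /sniz c: crobo
= created
~$ vault.pen p: /cricaha/hodusne c: vifestid
= created
~$ vault.carve p: /veco
= ok

Answer: {cricaha/, cricaha/hodusne=vifestid, flehavu=po, sniz=crobo, veco/}


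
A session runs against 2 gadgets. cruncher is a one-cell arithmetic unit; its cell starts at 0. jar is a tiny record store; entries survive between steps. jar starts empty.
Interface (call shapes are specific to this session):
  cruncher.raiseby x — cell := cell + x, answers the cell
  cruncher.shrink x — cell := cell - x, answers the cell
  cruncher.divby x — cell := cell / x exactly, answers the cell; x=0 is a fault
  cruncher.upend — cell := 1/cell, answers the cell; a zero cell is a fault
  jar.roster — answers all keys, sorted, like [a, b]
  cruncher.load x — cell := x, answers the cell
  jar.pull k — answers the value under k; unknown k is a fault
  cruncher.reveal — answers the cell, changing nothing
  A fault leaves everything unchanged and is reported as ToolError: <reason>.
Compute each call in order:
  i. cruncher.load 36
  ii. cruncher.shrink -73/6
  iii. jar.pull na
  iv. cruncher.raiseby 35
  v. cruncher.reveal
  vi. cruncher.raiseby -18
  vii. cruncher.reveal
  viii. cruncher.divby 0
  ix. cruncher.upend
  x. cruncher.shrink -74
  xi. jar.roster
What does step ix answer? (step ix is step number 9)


==> cruncher.load(x: 36)
<== 36
==> cruncher.shrink(x: -73/6)
<== 289/6
==> jar.pull(k: na)
<== ToolError: no such key na
==> cruncher.raiseby(x: 35)
<== 499/6
==> cruncher.reveal()
<== 499/6
==> cruncher.raiseby(x: -18)
<== 391/6
==> cruncher.reveal()
<== 391/6
==> cruncher.divby(x: 0)
<== ToolError: division by zero
==> cruncher.upend()
<== 6/391
==> cruncher.shrink(x: -74)
<== 28940/391
==> jar.roster()
<== []

Answer: 6/391


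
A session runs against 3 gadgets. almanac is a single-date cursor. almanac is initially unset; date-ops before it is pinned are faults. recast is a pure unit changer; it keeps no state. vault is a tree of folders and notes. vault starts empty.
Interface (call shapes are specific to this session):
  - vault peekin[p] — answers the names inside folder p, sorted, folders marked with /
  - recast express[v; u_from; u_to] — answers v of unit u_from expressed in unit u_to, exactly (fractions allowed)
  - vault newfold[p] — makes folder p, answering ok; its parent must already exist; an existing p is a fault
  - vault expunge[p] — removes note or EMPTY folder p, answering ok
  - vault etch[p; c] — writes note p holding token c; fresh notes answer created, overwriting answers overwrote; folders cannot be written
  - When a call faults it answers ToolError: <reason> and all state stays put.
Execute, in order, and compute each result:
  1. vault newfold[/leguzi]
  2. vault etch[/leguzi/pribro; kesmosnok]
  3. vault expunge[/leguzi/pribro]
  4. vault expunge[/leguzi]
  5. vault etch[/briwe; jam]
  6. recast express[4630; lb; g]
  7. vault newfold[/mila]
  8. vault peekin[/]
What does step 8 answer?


>>> vault newfold /leguzi
  ok
>>> vault etch /leguzi/pribro kesmosnok
  created
>>> vault expunge /leguzi/pribro
  ok
>>> vault expunge /leguzi
  ok
>>> vault etch /briwe jam
  created
>>> recast express 4630 lb g
  21001326731/10000
>>> vault newfold /mila
  ok
>>> vault peekin /
  [briwe, mila/]

Answer: [briwe, mila/]
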